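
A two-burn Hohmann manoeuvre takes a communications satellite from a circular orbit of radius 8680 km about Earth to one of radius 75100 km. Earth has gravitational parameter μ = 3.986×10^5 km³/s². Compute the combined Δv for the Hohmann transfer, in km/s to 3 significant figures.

Δv = 3.55 km/s

Semi-major axis of the transfer orbit: a_t = (8680 + 75100)/2 = 41890 km.
At r₁ the circular-orbit speed is v₁ = √(μ/r₁) = 6.7766 km/s.
On the transfer ellipse at r₁, v² = μ(2/r − 1/a) gives v_p = √[μ(2/r₁ − 1/a_t)] = 9.0735 km/s.
First burn Δv₁ = |v_p − v₁| = 2.297 km/s.
Circular speed at r₂: v₂ = √(μ/r₂) = 2.304 km/s.
Transfer-orbit speed at r₂: v_a = √[μ(2/r₂ − 1/a_t)] = 1.049 km/s.
Second burn Δv₂ = |v₂ − v_a| = 1.255 km/s.
Total Δv = Δv₁ + Δv₂ = 3.552 km/s.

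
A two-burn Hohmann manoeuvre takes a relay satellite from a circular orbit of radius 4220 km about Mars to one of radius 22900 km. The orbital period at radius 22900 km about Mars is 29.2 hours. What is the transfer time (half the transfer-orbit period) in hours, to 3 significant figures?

t = 6.65 hours

From Kepler's third law T² = 4π²r³/μ at r = 22900 km, T = 29.2 hours = 29.2 × 3600 s = 1.0512×10^5 s: μ = 4π²r³/T² = 42903.8 km³/s².
Semi-major axis of the transfer orbit: a_t = (4220 + 22900)/2 = 13560 km.
By Kepler's third law the transfer-orbit period is T = 2π√(a_t³/μ), so t = T/2 = 23950 s.
Converting: 23950 s ÷ 3600 s/hour = 6.65 hours.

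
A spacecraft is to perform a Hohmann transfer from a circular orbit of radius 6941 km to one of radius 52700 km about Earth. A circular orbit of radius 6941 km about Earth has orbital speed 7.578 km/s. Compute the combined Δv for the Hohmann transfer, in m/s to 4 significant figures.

Δv = 3919 m/s

From the circular-orbit relation v² = μ/r at r = 6941 km: μ = v²r = (7.578)² × 6941 = 3.98594×10^5 km³/s².
Transfer-ellipse semi-major axis a_t = (r₁ + r₂)/2 = (6941 + 52700)/2 = 29820.5 km.
Circular speed at r₁: v₁ = √(μ/r₁) = √(3.98594×10^5/6941) = 7.5780 km/s.
Transfer-orbit speed at r₁ (vis-viva equation): v_p = √[μ(2/r₁ − 1/a_t)] = 10.074 km/s.
First burn Δv₁ = |v_p − v₁| = 2.496 km/s.
At r₂, v₂ = √(μ/r₂) = 2.750 km/s.
Transfer-orbit speed at r₂: v_a = √[μ(2/r₂ − 1/a_t)] = 1.327 km/s.
Second burn Δv₂ = |v₂ − v_a| = 1.423 km/s.
Δv = Δv₁ + Δv₂ = 2.496 + 1.423 = 3.919 km/s.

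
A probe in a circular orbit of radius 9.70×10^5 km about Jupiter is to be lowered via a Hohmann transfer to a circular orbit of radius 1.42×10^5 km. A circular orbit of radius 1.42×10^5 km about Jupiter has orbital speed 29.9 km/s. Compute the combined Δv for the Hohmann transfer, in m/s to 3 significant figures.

Δv = 15300 m/s

From the circular-orbit relation v² = μ/r at r = 1.42×10^5 km: μ = v²r = (29.9)² × 1.42×10^5 = 1.26949×10^8 km³/s².
Transfer-ellipse semi-major axis a_t = (r₁ + r₂)/2 = (9.700×10^5 + 1.420×10^5)/2 = 5.560×10^5 km.
Circular speed at r₁: v₁ = √(μ/r₁) = √(1.26949×10^8/9.700×10^5) = 11.44 km/s.
On the transfer ellipse at r₁, vis-viva equation gives v_a = √[μ(2/r₁ − 1/a_t)] = 5.781 km/s.
First burn Δv₁ = |v_a − v₁| = 5.659 km/s.
Circular speed at r₂: v₂ = √(μ/r₂) = 29.900 km/s.
Transfer-orbit speed at r₂: v_p = √[μ(2/r₂ − 1/a_t)] = 39.493 km/s.
Second burn Δv₂ = |v₂ − v_p| = 9.593 km/s.
Δv = Δv₁ + Δv₂ = 5.659 + 9.593 = 15.25 km/s.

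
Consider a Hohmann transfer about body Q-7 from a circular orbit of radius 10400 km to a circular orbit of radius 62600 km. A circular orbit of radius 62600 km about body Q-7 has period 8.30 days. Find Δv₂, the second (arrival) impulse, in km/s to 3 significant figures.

From Kepler's third law T² = 4π²r³/μ at r = 62600 km, T = 8.30 days = 8.30 × 86400 s = 7.1712×10^5 s: μ = 4π²r³/T² = 18832.1 km³/s².
Semi-major axis of the transfer orbit: a_t = (10400 + 62600)/2 = 36500 km.
Circular speed at r = 62600 km: v_c = √(μ/r) = 0.5485 km/s.
Vis-viva on the transfer ellipse at r = 62600 km gives v_t = √[μ(2/r − 1/a_t)] = 0.2928 km/s.
Δv₂ = |v_t − v_c| = |0.2928 − 0.5485| = 0.2557 km/s.

Δv₂ = 0.256 km/s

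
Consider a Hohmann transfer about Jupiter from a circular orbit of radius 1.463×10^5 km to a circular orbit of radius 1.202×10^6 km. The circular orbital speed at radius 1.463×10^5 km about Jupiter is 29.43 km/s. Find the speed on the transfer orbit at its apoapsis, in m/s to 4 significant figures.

v = 4783 m/s

From the circular-orbit relation v² = μ/r at r = 1.463×10^5 km: μ = v²r = (29.43)² × 1.463×10^5 = 1.26714×10^8 km³/s².
The Hohmann ellipse has a_t = (r₁ + r₂)/2 = 6.7415×10^5 km.
The apoapsis of the transfer ellipse is at r = 1.202×10^6 km.
Vis-viva: v = √[μ(2/r − 1/a_t)] = √[1.26714×10^8 × (2/1.202×10^6 − 1/6.7415×10^5)] = 4.783 km/s.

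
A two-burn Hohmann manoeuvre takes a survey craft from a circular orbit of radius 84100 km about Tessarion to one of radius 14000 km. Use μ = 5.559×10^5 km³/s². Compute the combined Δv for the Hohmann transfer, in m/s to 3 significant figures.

Δv = 3150 m/s

The Hohmann ellipse has a_t = (r₁ + r₂)/2 = 49050 km.
Circular speed at r₁: v₁ = √(μ/r₁) = √(5.559×10^5/84100) = 2.571 km/s.
Transfer-orbit speed at r₁ (vis-viva equation): v_a = √[μ(2/r₁ − 1/a_t)] = 1.374 km/s.
First burn Δv₁ = |v_a − v₁| = 1.197 km/s.
Circular speed at r₂: v₂ = √(μ/r₂) = 6.301 km/s.
Transfer-orbit speed at r₂: v_p = √[μ(2/r₂ − 1/a_t)] = 8.251 km/s.
Second burn Δv₂ = |v₂ − v_p| = 1.950 km/s.
Total Δv = Δv₁ + Δv₂ = 3.147 km/s.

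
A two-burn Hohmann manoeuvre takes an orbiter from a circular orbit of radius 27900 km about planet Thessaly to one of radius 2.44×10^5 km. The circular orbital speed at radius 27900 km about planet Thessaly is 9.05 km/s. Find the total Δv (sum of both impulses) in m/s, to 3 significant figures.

Δv = 4750 m/s

From the circular-orbit relation v² = μ/r at r = 27900 km: μ = v²r = (9.05)² × 27900 = 2.28508×10^6 km³/s².
Semi-major axis of the transfer orbit: a_t = (27900 + 2.440×10^5)/2 = 1.3595×10^5 km.
Circular speed at r₁: v₁ = √(μ/r₁) = √(2.28508×10^6/27900) = 9.0500 km/s.
On the transfer ellipse at r₁, vis-viva gives v_p = √[μ(2/r₁ − 1/a_t)] = 12.124 km/s.
First burn Δv₁ = |v_p − v₁| = 3.074 km/s.
At r₂, v₂ = √(μ/r₂) = 3.060 km/s.
Transfer-orbit speed at r₂: v_a = √[μ(2/r₂ − 1/a_t)] = 1.386 km/s.
Second burn Δv₂ = |v₂ − v_a| = 1.674 km/s.
Total Δv = Δv₁ + Δv₂ = 4.748 km/s.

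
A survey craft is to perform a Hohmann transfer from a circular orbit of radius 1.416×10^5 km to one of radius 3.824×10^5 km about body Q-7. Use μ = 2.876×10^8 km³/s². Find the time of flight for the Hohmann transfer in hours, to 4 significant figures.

t = 6.901 hours

Semi-major axis of the transfer orbit: a_t = (1.416×10^5 + 3.824×10^5)/2 = 2.620×10^5 km.
Transfer time t = π√(a_t³/μ) = π√((2.620×10^5)³ / 2.876×10^8) = 24843 s.
Converting: 24843 s ÷ 3600 s/hour = 6.901 hours.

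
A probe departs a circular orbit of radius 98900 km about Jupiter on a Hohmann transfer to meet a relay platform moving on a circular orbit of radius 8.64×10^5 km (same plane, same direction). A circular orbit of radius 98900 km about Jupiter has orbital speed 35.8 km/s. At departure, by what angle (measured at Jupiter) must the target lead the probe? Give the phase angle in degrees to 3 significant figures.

From the circular-orbit relation v² = μ/r at r = 98900 km: μ = v²r = (35.8)² × 98900 = 1.26754×10^8 km³/s².
The Hohmann ellipse has a_t = (r₁ + r₂)/2 = 4.8145×10^5 km.
The half-period of the transfer ellipse is t = π√(a_t³/μ) = 93217 s.
The target's mean motion on its circular orbit is ω₂ = √(μ/r₂³) = 1.4019×10^-5 rad/s.
Angle swept by the target during transfer: ω₂·t = 1.3068 rad = 74.87°.
The probe traverses 180° on the transfer ellipse, so the target must lead by 180° − 74.87° = 105°.

φ = 105°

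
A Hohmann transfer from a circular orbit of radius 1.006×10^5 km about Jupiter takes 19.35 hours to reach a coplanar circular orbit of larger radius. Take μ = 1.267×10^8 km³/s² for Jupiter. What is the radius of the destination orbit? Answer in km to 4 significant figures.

Transfer time t = 19.35 hours = 69660 s, and t = π√(a_t³/μ).
So a_t = (μ t²/π²)^(1/3) = (1.267×10^8 × (69660)² / π²)^(1/3) = 3.9641×10^5 km.
Since a_t = (r₁ + r₂)/2, r₂ = 2a_t − r₁ = 2×3.9641×10^5 − 1.006×10^5 = 6.9222×10^5 km.

r₂ = 6.922×10^5 km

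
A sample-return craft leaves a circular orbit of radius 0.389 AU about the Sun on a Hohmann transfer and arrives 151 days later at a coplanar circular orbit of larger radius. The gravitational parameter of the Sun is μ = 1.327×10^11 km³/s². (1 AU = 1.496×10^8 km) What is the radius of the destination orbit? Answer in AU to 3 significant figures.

In km: r₁ = 0.389 × 1.496×10^8 = 5.81944×10^7 km.
Transfer time t = 151 days = 1.30464×10^7 s, and t = π√(a_t³/μ).
So a_t = (μ t²/π²)^(1/3) = (1.327×10^11 × (1.30464×10^7)² / π²)^(1/3) = 1.3178×10^8 km.
Since a_t = (r₁ + r₂)/2, r₂ = 2a_t − r₁ = 2×1.3178×10^8 − 5.81944×10^7 = 2.053656×10^8 km.
In AU: r₂ = 2.053656×10^8 / 1.496×10^8 = 1.37 AU.

r₂ = 1.37 AU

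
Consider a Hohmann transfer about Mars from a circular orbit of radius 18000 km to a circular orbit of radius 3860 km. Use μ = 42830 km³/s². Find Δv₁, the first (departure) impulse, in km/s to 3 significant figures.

Δv₁ = 0.626 km/s

Semi-major axis of the transfer orbit: a_t = (18000 + 3860)/2 = 10930 km.
On the circular orbit at r = 18000 km, v_c = √(μ/r) = 1.54254 km/s.
Vis-viva on the transfer ellipse at r = 18000 km gives v_t = √[μ(2/r − 1/a_t)] = 0.916688 km/s.
Δv₁ = |v_t − v_c| = |0.916688 − 1.54254| = 0.6259 km/s.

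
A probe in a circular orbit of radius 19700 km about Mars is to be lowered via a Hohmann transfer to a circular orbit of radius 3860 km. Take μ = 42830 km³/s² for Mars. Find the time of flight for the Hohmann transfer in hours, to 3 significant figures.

t = 5.39 hours

Semi-major axis of the transfer orbit: a_t = (19700 + 3860)/2 = 11780 km.
Half the transfer-orbit period gives t = π√(a_t³/μ) = 19410 s.
Converting: 19410 s ÷ 3600 s/hour = 5.39 hours.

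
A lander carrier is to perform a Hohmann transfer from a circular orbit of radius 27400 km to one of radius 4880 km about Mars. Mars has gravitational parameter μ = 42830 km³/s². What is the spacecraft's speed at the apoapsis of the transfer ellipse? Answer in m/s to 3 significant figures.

v = 687 m/s

Transfer-ellipse semi-major axis a_t = (r₁ + r₂)/2 = (27400 + 4880)/2 = 16140 km.
The apoapsis of the transfer ellipse is at r = 27400 km.
Applying v² = μ(2/r − 1/a_t): v = 0.6875 km/s.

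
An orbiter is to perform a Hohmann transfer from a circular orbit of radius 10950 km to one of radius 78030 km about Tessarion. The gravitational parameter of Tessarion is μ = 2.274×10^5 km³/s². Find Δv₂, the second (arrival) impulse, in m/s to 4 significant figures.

Δv₂ = 860.2 m/s

Transfer-ellipse semi-major axis a_t = (r₁ + r₂)/2 = (10950 + 78030)/2 = 44490 km.
Circular speed at r = 78030 km: v_c = √(μ/r) = 1.7071 km/s.
Vis-viva on the transfer ellipse at r = 78030 km gives v_t = √[μ(2/r − 1/a_t)] = 0.84692 km/s.
Δv₂ = |v_t − v_c| = |0.84692 − 1.7071| = 0.8602 km/s.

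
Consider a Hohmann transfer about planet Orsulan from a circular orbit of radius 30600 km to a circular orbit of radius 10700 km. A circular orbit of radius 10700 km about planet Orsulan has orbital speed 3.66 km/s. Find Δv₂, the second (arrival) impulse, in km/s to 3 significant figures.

From the circular-orbit relation v² = μ/r at r = 10700 km: μ = v²r = (3.66)² × 10700 = 1.43333×10^5 km³/s².
Transfer-ellipse semi-major axis a_t = (r₁ + r₂)/2 = (30600 + 10700)/2 = 20650 km.
On the circular orbit at r = 10700 km, v_c = √(μ/r) = 3.6600 km/s.
Transfer-orbit speed at the same r (vis-viva, a = a_t): v_t = √[μ(2/r − 1/a_t)] = 4.4553 km/s.
Δv₂ = |v_t − v_c| = |4.4553 − 3.6600| = 0.7953 km/s.

Δv₂ = 0.795 km/s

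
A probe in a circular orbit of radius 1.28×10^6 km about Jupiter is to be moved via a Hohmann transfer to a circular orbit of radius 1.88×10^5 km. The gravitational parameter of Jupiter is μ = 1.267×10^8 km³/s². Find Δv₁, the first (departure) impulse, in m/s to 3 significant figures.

Δv₁ = 4910 m/s

The Hohmann ellipse has a_t = (r₁ + r₂)/2 = 7.340×10^5 km.
On the circular orbit at r = 1.280×10^6 km, v_c = √(μ/r) = 9.949 km/s.
Transfer-orbit speed at the same r (vis-viva, a = a_t): v_t = √[μ(2/r − 1/a_t)] = 5.035 km/s.
Δv₁ = |v_t − v_c| = |5.035 − 9.949| = 4.914 km/s.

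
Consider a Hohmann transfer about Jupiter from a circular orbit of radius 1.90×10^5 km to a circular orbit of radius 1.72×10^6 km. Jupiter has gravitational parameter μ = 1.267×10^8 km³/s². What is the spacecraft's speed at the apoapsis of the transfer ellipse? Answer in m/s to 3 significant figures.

v = 3830 m/s

Transfer-ellipse semi-major axis a_t = (r₁ + r₂)/2 = (1.900×10^5 + 1.720×10^6)/2 = 9.550×10^5 km.
At apoapsis, r = 1.720×10^6 km.
Applying v² = μ(2/r − 1/a_t): v = 3.828 km/s.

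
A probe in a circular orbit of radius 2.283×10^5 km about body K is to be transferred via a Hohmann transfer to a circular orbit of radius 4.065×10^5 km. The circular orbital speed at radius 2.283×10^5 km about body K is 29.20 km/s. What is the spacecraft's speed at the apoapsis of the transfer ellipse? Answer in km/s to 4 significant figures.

v = 18.56 km/s

From the circular-orbit relation v² = μ/r at r = 2.283×10^5 km: μ = v²r = (29.20)² × 2.283×10^5 = 1.94658×10^8 km³/s².
Transfer-ellipse semi-major axis a_t = (r₁ + r₂)/2 = (2.283×10^5 + 4.065×10^5)/2 = 3.174×10^5 km.
At apoapsis, r = 4.065×10^5 km.
Applying v² = μ(2/r − 1/a_t): v = 18.56 km/s.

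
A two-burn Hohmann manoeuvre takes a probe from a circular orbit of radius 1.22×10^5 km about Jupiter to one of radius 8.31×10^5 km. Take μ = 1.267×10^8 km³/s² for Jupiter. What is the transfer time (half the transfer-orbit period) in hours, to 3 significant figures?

t = 25.5 hours

The Hohmann ellipse has a_t = (r₁ + r₂)/2 = 4.765×10^5 km.
By Kepler's third law the transfer-orbit period is T = 2π√(a_t³/μ), so t = T/2 = 91800 s.
Converting: 91800 s ÷ 3600 s/hour = 25.5 hours.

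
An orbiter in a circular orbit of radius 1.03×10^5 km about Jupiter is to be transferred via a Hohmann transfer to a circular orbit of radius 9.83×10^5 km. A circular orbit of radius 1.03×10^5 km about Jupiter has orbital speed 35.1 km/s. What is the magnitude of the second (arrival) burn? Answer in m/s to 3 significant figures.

From the circular-orbit relation v² = μ/r at r = 1.03×10^5 km: μ = v²r = (35.1)² × 1.03×10^5 = 1.26897×10^8 km³/s².
Transfer-ellipse semi-major axis a_t = (r₁ + r₂)/2 = (1.030×10^5 + 9.830×10^5)/2 = 5.430×10^5 km.
On the circular orbit at r = 9.830×10^5 km, v_c = √(μ/r) = 11.3618 km/s.
Transfer-orbit speed at the same r (vis-viva, a = a_t): v_t = √[μ(2/r − 1/a_t)] = 4.94843 km/s.
Δv₂ = |v_t − v_c| = |4.94843 − 11.3618| = 6.413 km/s.

Δv₂ = 6410 m/s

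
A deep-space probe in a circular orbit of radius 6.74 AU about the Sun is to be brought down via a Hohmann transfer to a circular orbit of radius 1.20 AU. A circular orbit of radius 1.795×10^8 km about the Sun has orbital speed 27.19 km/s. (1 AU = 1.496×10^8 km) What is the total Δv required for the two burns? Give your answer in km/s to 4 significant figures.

Δv = 13.40 km/s

From the circular-orbit relation v² = μ/r at r = 1.795×10^8 km: μ = v²r = (27.19)² × 1.795×10^8 = 1.32704×10^11 km³/s².
In km: r₁ = 6.74 × 1.496×10^8 = 1.008304×10^9 km; r₂ = 1.20 × 1.496×10^8 = 1.7952×10^8 km.
The Hohmann ellipse has a_t = (r₁ + r₂)/2 = 5.93912×10^8 km.
At r₁ the circular-orbit speed is v₁ = √(μ/r₁) = 11.472 km/s.
On the transfer ellipse at r₁, vis-viva equation gives v_a = √[μ(2/r₁ − 1/a_t)] = 6.3073 km/s.
First burn Δv₁ = |v_a − v₁| = 5.165 km/s.
At r₂, v₂ = √(μ/r₂) = 27.1885 km/s.
Transfer-orbit speed at r₂: v_p = √[μ(2/r₂ − 1/a_t)] = 35.4258 km/s.
Second burn Δv₂ = |v₂ − v_p| = 8.237 km/s.
Total Δv = Δv₁ + Δv₂ = 13.40 km/s.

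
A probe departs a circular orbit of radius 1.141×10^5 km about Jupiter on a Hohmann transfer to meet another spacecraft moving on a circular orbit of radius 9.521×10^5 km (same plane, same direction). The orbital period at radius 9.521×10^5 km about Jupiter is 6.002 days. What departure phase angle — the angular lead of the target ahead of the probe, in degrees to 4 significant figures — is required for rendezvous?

From Kepler's third law T² = 4π²r³/μ at r = 9.521×10^5 km, T = 6.002 days = 6.002 × 86400 s = 5.185728×10^5 s: μ = 4π²r³/T² = 1.26703×10^8 km³/s².
Transfer-ellipse semi-major axis a_t = (r₁ + r₂)/2 = (1.141×10^5 + 9.521×10^5)/2 = 5.331×10^5 km.
Transfer time t = π√(a_t³/μ) = 1.08635×10^5 s.
Target angular speed ω₂ = √(μ/r₂³) = 1.21163×10^-5 rad/s.
Angle swept by the target during transfer: ω₂·t = 1.3163 rad = 75.42°.
Arrival is 180° from departure on the ellipse, so φ = 180° − 75.42° = 104.6°.

φ = 104.6°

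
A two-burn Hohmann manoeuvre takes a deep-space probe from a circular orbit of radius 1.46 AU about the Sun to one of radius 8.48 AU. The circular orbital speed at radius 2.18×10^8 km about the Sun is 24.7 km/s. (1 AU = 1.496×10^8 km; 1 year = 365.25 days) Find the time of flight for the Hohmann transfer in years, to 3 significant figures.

From the circular-orbit relation v² = μ/r at r = 2.18×10^8 km: μ = v²r = (24.7)² × 2.18×10^8 = 1.33000×10^11 km³/s².
In km: r₁ = 1.46 × 1.496×10^8 = 2.18416×10^8 km; r₂ = 8.48 × 1.496×10^8 = 1.268608×10^9 km.
Transfer-ellipse semi-major axis a_t = (r₁ + r₂)/2 = (2.18416×10^8 + 1.268608×10^9)/2 = 7.43512×10^8 km.
Half the transfer-orbit period gives t = π√(a_t³/μ) = 1.746×10^8 s.
Converting: 1.746×10^8 s ÷ 3.15576×10^7 s/year (365.25 × 86400) = 5.53 years.

t = 5.53 years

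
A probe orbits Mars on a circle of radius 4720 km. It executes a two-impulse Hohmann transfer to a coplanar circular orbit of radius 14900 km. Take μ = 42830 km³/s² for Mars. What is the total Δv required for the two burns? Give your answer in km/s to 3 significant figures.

Δv = 1.22 km/s

Semi-major axis of the transfer orbit: a_t = (4720 + 14900)/2 = 9810 km.
Circular speed at r₁: v₁ = √(μ/r₁) = √(42830/4720) = 3.01233 km/s.
On the transfer ellipse at r₁, vis-viva equation gives v_p = √[μ(2/r₁ − 1/a_t)] = 3.71246 km/s.
First burn Δv₁ = |v_p − v₁| = 0.70013 km/s.
Circular speed at r₂: v₂ = √(μ/r₂) = 1.695434 km/s.
Transfer-orbit speed at r₂: v_a = √[μ(2/r₂ − 1/a_t)] = 1.176027 km/s.
Second burn Δv₂ = |v₂ − v_a| = 0.51941 km/s.
Total Δv = Δv₁ + Δv₂ = 1.220 km/s.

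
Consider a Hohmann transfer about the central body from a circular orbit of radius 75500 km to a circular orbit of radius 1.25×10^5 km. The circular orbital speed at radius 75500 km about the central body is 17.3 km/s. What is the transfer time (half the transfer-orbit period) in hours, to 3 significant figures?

From the circular-orbit relation v² = μ/r at r = 75500 km: μ = v²r = (17.3)² × 75500 = 2.25964×10^7 km³/s².
The Hohmann ellipse has a_t = (r₁ + r₂)/2 = 1.0025×10^5 km.
Transfer time t = π√(a_t³/μ) = π√((1.0025×10^5)³ / 2.25964×10^7) = 20980 s.
Converting: 20980 s ÷ 3600 s/hour = 5.83 hours.

t = 5.83 hours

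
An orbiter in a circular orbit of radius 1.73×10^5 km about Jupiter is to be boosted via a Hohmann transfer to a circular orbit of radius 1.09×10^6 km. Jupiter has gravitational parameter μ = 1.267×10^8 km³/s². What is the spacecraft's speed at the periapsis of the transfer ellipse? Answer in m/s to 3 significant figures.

Semi-major axis of the transfer orbit: a_t = (1.730×10^5 + 1.090×10^6)/2 = 6.315×10^5 km.
The periapsis of the transfer ellipse is at r = 1.730×10^5 km.
Applying v² = μ(2/r − 1/a_t): v = 35.55 km/s.

v = 35600 m/s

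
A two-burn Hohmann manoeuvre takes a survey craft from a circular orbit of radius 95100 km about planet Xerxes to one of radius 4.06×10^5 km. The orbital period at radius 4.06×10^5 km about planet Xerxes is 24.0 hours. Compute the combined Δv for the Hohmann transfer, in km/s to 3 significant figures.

Δv = 28.0 km/s

From Kepler's third law T² = 4π²r³/μ at r = 4.06×10^5 km, T = 24.0 hours = 24.0 × 3600 s = 86400 s: μ = 4π²r³/T² = 3.53924×10^8 km³/s².
Transfer-ellipse semi-major axis a_t = (r₁ + r₂)/2 = (95100 + 4.060×10^5)/2 = 2.5055×10^5 km.
At r₁ the circular-orbit speed is v₁ = √(μ/r₁) = 61.005 km/s.
Transfer-orbit speed at r₁ (v² = μ(2/r − 1/a)): v_p = √[μ(2/r₁ − 1/a_t)] = 77.657 km/s.
First burn Δv₁ = |v_p − v₁| = 16.65 km/s.
Circular speed at r₂: v₂ = √(μ/r₂) = 29.53 km/s.
Transfer-orbit speed at r₂: v_a = √[μ(2/r₂ − 1/a_t)] = 18.19 km/s.
Second burn Δv₂ = |v₂ − v_a| = 11.34 km/s.
Total Δv = Δv₁ + Δv₂ = 27.99 km/s.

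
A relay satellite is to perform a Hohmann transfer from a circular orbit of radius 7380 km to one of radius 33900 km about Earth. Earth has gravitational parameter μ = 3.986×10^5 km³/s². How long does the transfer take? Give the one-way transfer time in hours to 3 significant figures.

Transfer-ellipse semi-major axis a_t = (r₁ + r₂)/2 = (7380 + 33900)/2 = 20640 km.
Half the transfer-orbit period gives t = π√(a_t³/μ) = 14760 s.
Converting: 14760 s ÷ 3600 s/hour = 4.10 hours.

t = 4.10 hours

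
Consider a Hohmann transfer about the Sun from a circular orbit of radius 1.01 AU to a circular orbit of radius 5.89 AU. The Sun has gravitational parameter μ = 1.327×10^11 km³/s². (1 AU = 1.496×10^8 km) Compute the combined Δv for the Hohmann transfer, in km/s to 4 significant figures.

Δv = 14.72 km/s

In km: r₁ = 1.01 × 1.496×10^8 = 1.51096×10^8 km; r₂ = 5.89 × 1.496×10^8 = 8.81144×10^8 km.
The Hohmann ellipse has a_t = (r₁ + r₂)/2 = 5.1612×10^8 km.
At r₁ the circular-orbit speed is v₁ = √(μ/r₁) = 29.635 km/s.
Transfer-orbit speed at r₁ (v² = μ(2/r − 1/a)): v_p = √[μ(2/r₁ − 1/a_t)] = 38.722 km/s.
First burn Δv₁ = |v_p − v₁| = 9.087 km/s.
At r₂, v₂ = √(μ/r₂) = 12.272 km/s.
Transfer-orbit speed at r₂: v_a = √[μ(2/r₂ − 1/a_t)] = 6.6399 km/s.
Second burn Δv₂ = |v₂ − v_a| = 5.632 km/s.
Total Δv = Δv₁ + Δv₂ = 14.72 km/s.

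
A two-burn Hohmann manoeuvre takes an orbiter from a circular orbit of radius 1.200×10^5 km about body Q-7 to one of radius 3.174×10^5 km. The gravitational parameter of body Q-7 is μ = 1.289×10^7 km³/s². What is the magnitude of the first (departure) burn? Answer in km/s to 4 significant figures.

The Hohmann ellipse has a_t = (r₁ + r₂)/2 = 2.187×10^5 km.
On the circular orbit at r = 1.200×10^5 km, v_c = √(μ/r) = 10.364 km/s.
Vis-viva on the transfer ellipse at r = 1.200×10^5 km gives v_t = √[μ(2/r − 1/a_t)] = 12.486 km/s.
Δv₁ = |v_t − v_c| = |12.486 − 10.364| = 2.122 km/s.

Δv₁ = 2.122 km/s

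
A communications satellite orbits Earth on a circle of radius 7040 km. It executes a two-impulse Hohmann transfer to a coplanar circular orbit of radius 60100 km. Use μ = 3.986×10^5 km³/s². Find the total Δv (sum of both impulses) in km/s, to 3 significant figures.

Semi-major axis of the transfer orbit: a_t = (7040 + 60100)/2 = 33570 km.
Circular speed at r₁: v₁ = √(μ/r₁) = √(3.986×10^5/7040) = 7.5246 km/s.
Transfer-orbit speed at r₁ (vis-viva): v_p = √[μ(2/r₁ − 1/a_t)] = 10.068 km/s.
First burn Δv₁ = |v_p − v₁| = 2.543 km/s.
At r₂, v₂ = √(μ/r₂) = 2.575 km/s.
Transfer-orbit speed at r₂: v_a = √[μ(2/r₂ − 1/a_t)] = 1.179 km/s.
Second burn Δv₂ = |v₂ − v_a| = 1.396 km/s.
Total Δv = Δv₁ + Δv₂ = 3.939 km/s.

Δv = 3.94 km/s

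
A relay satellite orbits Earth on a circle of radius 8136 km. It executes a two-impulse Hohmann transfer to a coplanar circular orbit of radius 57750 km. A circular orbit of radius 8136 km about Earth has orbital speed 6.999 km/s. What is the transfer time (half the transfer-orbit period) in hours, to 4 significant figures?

From the circular-orbit relation v² = μ/r at r = 8136 km: μ = v²r = (6.999)² × 8136 = 3.98550×10^5 km³/s².
Semi-major axis of the transfer orbit: a_t = (8136 + 57750)/2 = 32943 km.
Transfer time t = π√(a_t³/μ) = π√((32943)³ / 3.98550×10^5) = 29755 s.
Converting: 29755 s ÷ 3600 s/hour = 8.265 hours.

t = 8.265 hours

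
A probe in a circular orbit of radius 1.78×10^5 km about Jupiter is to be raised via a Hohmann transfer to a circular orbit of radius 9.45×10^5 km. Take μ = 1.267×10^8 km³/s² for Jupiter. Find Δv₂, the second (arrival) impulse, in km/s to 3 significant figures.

Δv₂ = 5.06 km/s

Semi-major axis of the transfer orbit: a_t = (1.780×10^5 + 9.450×10^5)/2 = 5.615×10^5 km.
On the circular orbit at r = 9.450×10^5 km, v_c = √(μ/r) = 11.579 km/s.
Transfer-orbit speed at the same r (vis-viva, a = a_t): v_t = √[μ(2/r − 1/a_t)] = 6.5194 km/s.
Δv₂ = |v_t − v_c| = |6.5194 − 11.579| = 5.060 km/s.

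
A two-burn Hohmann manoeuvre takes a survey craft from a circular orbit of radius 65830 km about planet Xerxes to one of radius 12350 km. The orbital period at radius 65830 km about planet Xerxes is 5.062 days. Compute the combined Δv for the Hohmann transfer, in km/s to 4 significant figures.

Δv = 1.064 km/s

From Kepler's third law T² = 4π²r³/μ at r = 65830 km, T = 5.062 days = 5.062 × 86400 s = 4.373568×10^5 s: μ = 4π²r³/T² = 58878.9 km³/s².
Semi-major axis of the transfer orbit: a_t = (65830 + 12350)/2 = 39090 km.
At r₁ the circular-orbit speed is v₁ = √(μ/r₁) = 0.945731 km/s.
On the transfer ellipse at r₁, vis-viva equation gives v_a = √[μ(2/r₁ − 1/a_t)] = 0.531580 km/s.
First burn Δv₁ = |v_a − v₁| = 0.4142 km/s.
Circular speed at r₂: v₂ = √(μ/r₂) = 2.1835 km/s.
Transfer-orbit speed at r₂: v_p = √[μ(2/r₂ − 1/a_t)] = 2.8335 km/s.
Second burn Δv₂ = |v₂ − v_p| = 0.6500 km/s.
Δv = Δv₁ + Δv₂ = 0.4142 + 0.6500 = 1.064 km/s.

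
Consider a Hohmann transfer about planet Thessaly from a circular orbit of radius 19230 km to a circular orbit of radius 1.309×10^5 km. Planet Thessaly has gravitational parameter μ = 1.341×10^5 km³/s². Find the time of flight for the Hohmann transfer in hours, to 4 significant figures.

t = 49.01 hours

The Hohmann ellipse has a_t = (r₁ + r₂)/2 = 75065 km.
Half the transfer-orbit period gives t = π√(a_t³/μ) = 1.7644×10^5 s.
Converting: 1.7644×10^5 s ÷ 3600 s/hour = 49.01 hours.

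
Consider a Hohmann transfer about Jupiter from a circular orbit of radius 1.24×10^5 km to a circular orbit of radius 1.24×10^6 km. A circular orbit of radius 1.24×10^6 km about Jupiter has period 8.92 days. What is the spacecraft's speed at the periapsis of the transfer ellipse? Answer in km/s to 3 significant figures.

v = 43.1 km/s

From Kepler's third law T² = 4π²r³/μ at r = 1.24×10^6 km, T = 8.92 days = 8.92 × 86400 s = 7.70688×10^5 s: μ = 4π²r³/T² = 1.26727×10^8 km³/s².
Semi-major axis of the transfer orbit: a_t = (1.240×10^5 + 1.240×10^6)/2 = 6.820×10^5 km.
At periapsis, r = 1.240×10^5 km.
From the vis-viva equation, v = √[μ(2/r − 1/a_t)] = 43.11 km/s.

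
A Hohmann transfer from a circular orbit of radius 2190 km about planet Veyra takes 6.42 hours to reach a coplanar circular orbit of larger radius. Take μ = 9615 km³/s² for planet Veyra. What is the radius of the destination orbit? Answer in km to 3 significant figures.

r₂ = 13900 km

Transfer time t = 6.42 hours = 23112 s, and t = π√(a_t³/μ).
So a_t = (μ t²/π²)^(1/3) = (9615 × (23112)² / π²)^(1/3) = 8043.4 km.
Since a_t = (r₁ + r₂)/2, r₂ = 2a_t − r₁ = 2×8043.4 − 2190 = 13896.8 km.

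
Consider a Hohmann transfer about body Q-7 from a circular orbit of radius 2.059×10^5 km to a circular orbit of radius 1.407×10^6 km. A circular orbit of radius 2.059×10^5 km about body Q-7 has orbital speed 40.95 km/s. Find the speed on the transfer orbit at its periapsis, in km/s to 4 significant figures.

v = 54.09 km/s

From the circular-orbit relation v² = μ/r at r = 2.059×10^5 km: μ = v²r = (40.95)² × 2.059×10^5 = 3.45274×10^8 km³/s².
Semi-major axis of the transfer orbit: a_t = (2.059×10^5 + 1.407×10^6)/2 = 8.0645×10^5 km.
The periapsis of the transfer ellipse is at r = 2.059×10^5 km.
Vis-viva: v = √[μ(2/r − 1/a_t)] = √[3.45274×10^8 × (2/2.059×10^5 − 1/8.0645×10^5)] = 54.09 km/s.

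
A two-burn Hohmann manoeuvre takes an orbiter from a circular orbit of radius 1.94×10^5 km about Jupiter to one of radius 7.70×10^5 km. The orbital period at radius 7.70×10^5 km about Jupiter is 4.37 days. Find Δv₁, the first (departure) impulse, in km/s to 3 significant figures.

Δv₁ = 6.74 km/s

From Kepler's third law T² = 4π²r³/μ at r = 7.70×10^5 km, T = 4.37 days = 4.37 × 86400 s = 3.77568×10^5 s: μ = 4π²r³/T² = 1.26428×10^8 km³/s².
Transfer-ellipse semi-major axis a_t = (r₁ + r₂)/2 = (1.940×10^5 + 7.700×10^5)/2 = 4.820×10^5 km.
On the circular orbit at r = 1.940×10^5 km, v_c = √(μ/r) = 25.528 km/s.
Transfer-orbit speed at the same r (vis-viva, a = a_t): v_t = √[μ(2/r − 1/a_t)] = 32.266 km/s.
Δv₁ = |v_t − v_c| = |32.266 − 25.528| = 6.738 km/s.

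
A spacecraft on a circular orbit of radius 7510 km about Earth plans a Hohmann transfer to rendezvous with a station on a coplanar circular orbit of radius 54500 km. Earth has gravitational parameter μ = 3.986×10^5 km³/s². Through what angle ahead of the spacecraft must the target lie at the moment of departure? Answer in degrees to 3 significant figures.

φ = 103°

The Hohmann ellipse has a_t = (r₁ + r₂)/2 = 31005 km.
The half-period of the transfer ellipse is t = π√(a_t³/μ) = 27166.2 s.
Target angular speed ω₂ = √(μ/r₂³) = 4.96220×10^-5 rad/s.
Angle swept by the target during transfer: ω₂·t = 1.34804 rad = 77.24°.
Arrival is 180° from departure on the ellipse, so φ = 180° − 77.24° = 103°.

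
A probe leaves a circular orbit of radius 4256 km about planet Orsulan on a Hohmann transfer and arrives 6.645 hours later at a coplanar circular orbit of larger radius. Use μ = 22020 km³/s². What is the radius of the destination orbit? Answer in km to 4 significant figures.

r₂ = 17440 km

Transfer time t = 6.645 hours = 23922 s, and t = π√(a_t³/μ).
So a_t = (μ t²/π²)^(1/3) = (22020 × (23922)² / π²)^(1/3) = 10849 km.
Since a_t = (r₁ + r₂)/2, r₂ = 2a_t − r₁ = 2×10849 − 4256 = 17442 km.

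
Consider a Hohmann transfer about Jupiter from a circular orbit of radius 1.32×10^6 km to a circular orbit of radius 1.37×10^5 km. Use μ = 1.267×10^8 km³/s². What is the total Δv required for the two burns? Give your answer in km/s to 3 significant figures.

Transfer-ellipse semi-major axis a_t = (r₁ + r₂)/2 = (1.320×10^6 + 1.370×10^5)/2 = 7.285×10^5 km.
At r₁ the circular-orbit speed is v₁ = √(μ/r₁) = 9.7972 km/s.
Transfer-orbit speed at r₁ (vis-viva): v_a = √[μ(2/r₁ − 1/a_t)] = 4.2486 km/s.
First burn Δv₁ = |v_a − v₁| = 5.549 km/s.
Circular speed at r₂: v₂ = √(μ/r₂) = 30.4108 km/s.
Transfer-orbit speed at r₂: v_p = √[μ(2/r₂ − 1/a_t)] = 40.9355 km/s.
Second burn Δv₂ = |v₂ − v_p| = 10.52 km/s.
Total Δv = Δv₁ + Δv₂ = 16.07 km/s.

Δv = 16.1 km/s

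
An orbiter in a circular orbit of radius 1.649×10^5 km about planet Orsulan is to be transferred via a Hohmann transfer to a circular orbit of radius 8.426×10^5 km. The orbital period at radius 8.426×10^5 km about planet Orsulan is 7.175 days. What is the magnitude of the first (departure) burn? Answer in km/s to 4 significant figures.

Δv₁ = 5.662 km/s

From Kepler's third law T² = 4π²r³/μ at r = 8.426×10^5 km, T = 7.175 days = 7.175 × 86400 s = 6.1992×10^5 s: μ = 4π²r³/T² = 6.14544×10^7 km³/s².
Semi-major axis of the transfer orbit: a_t = (1.649×10^5 + 8.426×10^5)/2 = 5.0375×10^5 km.
Circular speed at r = 1.649×10^5 km: v_c = √(μ/r) = 19.305 km/s.
Vis-viva on the transfer ellipse at r = 1.649×10^5 km gives v_t = √[μ(2/r − 1/a_t)] = 24.967 km/s.
Δv₁ = |v_t − v_c| = |24.967 − 19.305| = 5.662 km/s.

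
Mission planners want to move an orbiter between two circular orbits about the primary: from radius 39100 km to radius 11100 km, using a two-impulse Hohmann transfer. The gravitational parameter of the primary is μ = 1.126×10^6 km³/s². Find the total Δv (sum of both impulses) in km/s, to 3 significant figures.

Transfer-ellipse semi-major axis a_t = (r₁ + r₂)/2 = (39100 + 11100)/2 = 25100 km.
At r₁ the circular-orbit speed is v₁ = √(μ/r₁) = 5.3664 km/s.
Transfer-orbit speed at r₁ (vis-viva): v_a = √[μ(2/r₁ − 1/a_t)] = 3.5687 km/s.
First burn Δv₁ = |v_a − v₁| = 1.798 km/s.
Circular speed at r₂: v₂ = √(μ/r₂) = 10.072 km/s.
Transfer-orbit speed at r₂: v_p = √[μ(2/r₂ − 1/a_t)] = 12.571 km/s.
Second burn Δv₂ = |v₂ − v_p| = 2.499 km/s.
Total Δv = Δv₁ + Δv₂ = 4.297 km/s.

Δv = 4.30 km/s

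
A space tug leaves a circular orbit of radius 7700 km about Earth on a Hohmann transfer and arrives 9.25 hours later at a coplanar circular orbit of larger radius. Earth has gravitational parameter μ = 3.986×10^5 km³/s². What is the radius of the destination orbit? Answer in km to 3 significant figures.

Transfer time t = 9.25 hours = 33300 s, and t = π√(a_t³/μ).
So a_t = (μ t²/π²)^(1/3) = (3.986×10^5 × (33300)² / π²)^(1/3) = 35512 km.
Since a_t = (r₁ + r₂)/2, r₂ = 2a_t − r₁ = 2×35512 − 7700 = 63324 km.

r₂ = 63300 km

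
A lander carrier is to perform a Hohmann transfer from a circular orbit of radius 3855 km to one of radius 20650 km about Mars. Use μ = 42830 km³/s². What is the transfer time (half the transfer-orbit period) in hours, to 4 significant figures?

Semi-major axis of the transfer orbit: a_t = (3855 + 20650)/2 = 12252.5 km.
Half the transfer-orbit period gives t = π√(a_t³/μ) = 20590 s.
Converting: 20590 s ÷ 3600 s/hour = 5.719 hours.

t = 5.719 hours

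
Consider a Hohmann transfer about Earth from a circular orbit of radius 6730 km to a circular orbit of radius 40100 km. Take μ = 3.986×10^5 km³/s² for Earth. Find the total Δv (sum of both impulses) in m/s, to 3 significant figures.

Transfer-ellipse semi-major axis a_t = (r₁ + r₂)/2 = (6730 + 40100)/2 = 23415 km.
At r₁ the circular-orbit speed is v₁ = √(μ/r₁) = 7.6959 km/s.
Transfer-orbit speed at r₁ (v² = μ(2/r − 1/a)): v_p = √[μ(2/r₁ − 1/a_t)] = 10.071 km/s.
First burn Δv₁ = |v_p − v₁| = 2.375 km/s.
Circular speed at r₂: v₂ = √(μ/r₂) = 3.153 km/s.
Transfer-orbit speed at r₂: v_a = √[μ(2/r₂ − 1/a_t)] = 1.690 km/s.
Second burn Δv₂ = |v₂ − v_a| = 1.463 km/s.
Δv = Δv₁ + Δv₂ = 2.375 + 1.463 = 3.838 km/s.

Δv = 3840 m/s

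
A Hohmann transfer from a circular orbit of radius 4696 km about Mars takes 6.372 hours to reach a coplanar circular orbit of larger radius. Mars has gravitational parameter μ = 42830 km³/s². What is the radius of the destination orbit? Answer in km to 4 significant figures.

Transfer time t = 6.372 hours = 22939.2 s, and t = π√(a_t³/μ).
So a_t = (μ t²/π²)^(1/3) = (42830 × (22939.2)² / π²)^(1/3) = 13168 km.
Since a_t = (r₁ + r₂)/2, r₂ = 2a_t − r₁ = 2×13168 − 4696 = 21640 km.

r₂ = 21640 km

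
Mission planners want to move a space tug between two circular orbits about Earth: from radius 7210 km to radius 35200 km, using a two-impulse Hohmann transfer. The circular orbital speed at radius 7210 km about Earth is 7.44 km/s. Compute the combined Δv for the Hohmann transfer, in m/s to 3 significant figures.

From the circular-orbit relation v² = μ/r at r = 7210 km: μ = v²r = (7.44)² × 7210 = 3.99099×10^5 km³/s².
Transfer-ellipse semi-major axis a_t = (r₁ + r₂)/2 = (7210 + 35200)/2 = 21205 km.
At r₁ the circular-orbit speed is v₁ = √(μ/r₁) = 7.44000 km/s.
On the transfer ellipse at r₁, v² = μ(2/r − 1/a) gives v_p = √[μ(2/r₁ − 1/a_t)] = 9.58573 km/s.
First burn Δv₁ = |v_p − v₁| = 2.14573 km/s.
Circular speed at r₂: v₂ = √(μ/r₂) = 3.36720 km/s.
Transfer-orbit speed at r₂: v_a = √[μ(2/r₂ − 1/a_t)] = 1.96344 km/s.
Second burn Δv₂ = |v₂ − v_a| = 1.40376 km/s.
Total Δv = Δv₁ + Δv₂ = 3.549 km/s.

Δv = 3550 m/s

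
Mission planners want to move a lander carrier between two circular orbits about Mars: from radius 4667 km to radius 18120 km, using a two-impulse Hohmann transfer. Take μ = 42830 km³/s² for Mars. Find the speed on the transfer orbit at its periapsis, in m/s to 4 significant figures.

Transfer-ellipse semi-major axis a_t = (r₁ + r₂)/2 = (4667 + 18120)/2 = 11393.5 km.
The periapsis of the transfer ellipse is at r = 4667 km.
Vis-viva: v = √[μ(2/r − 1/a_t)] = √[42830 × (2/4667 − 1/11393.5)] = 3.820 km/s.

v = 3820 m/s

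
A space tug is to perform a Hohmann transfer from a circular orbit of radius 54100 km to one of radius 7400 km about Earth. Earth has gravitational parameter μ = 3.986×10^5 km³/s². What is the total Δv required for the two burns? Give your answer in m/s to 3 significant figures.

Δv = 3780 m/s

Semi-major axis of the transfer orbit: a_t = (54100 + 7400)/2 = 30750 km.
Circular speed at r₁: v₁ = √(μ/r₁) = √(3.986×10^5/54100) = 2.7144 km/s.
On the transfer ellipse at r₁, vis-viva equation gives v_a = √[μ(2/r₁ − 1/a_t)] = 1.3316 km/s.
First burn Δv₁ = |v_a − v₁| = 1.3828 km/s.
Circular speed at r₂: v₂ = √(μ/r₂) = 7.33927 km/s.
Transfer-orbit speed at r₂: v_p = √[μ(2/r₂ − 1/a_t)] = 9.73484 km/s.
Second burn Δv₂ = |v₂ − v_p| = 2.3956 km/s.
Total Δv = Δv₁ + Δv₂ = 3.778 km/s.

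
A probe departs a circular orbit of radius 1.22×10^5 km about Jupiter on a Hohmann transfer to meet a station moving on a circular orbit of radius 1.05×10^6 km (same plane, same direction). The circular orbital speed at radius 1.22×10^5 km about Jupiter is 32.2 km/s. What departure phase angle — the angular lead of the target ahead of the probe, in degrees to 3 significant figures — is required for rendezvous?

φ = 105°

From the circular-orbit relation v² = μ/r at r = 1.22×10^5 km: μ = v²r = (32.2)² × 1.22×10^5 = 1.26494×10^8 km³/s².
The Hohmann ellipse has a_t = (r₁ + r₂)/2 = 5.860×10^5 km.
The half-period of the transfer ellipse is t = π√(a_t³/μ) = 1.2530×10^5 s.
Target angular speed ω₂ = √(μ/r₂³) = 1.0453×10^-5 rad/s.
Angle swept by the target during transfer: ω₂·t = 1.3098 rad = 75.05°.
Arrival is 180° from departure on the ellipse, so φ = 180° − 75.05° = 105°.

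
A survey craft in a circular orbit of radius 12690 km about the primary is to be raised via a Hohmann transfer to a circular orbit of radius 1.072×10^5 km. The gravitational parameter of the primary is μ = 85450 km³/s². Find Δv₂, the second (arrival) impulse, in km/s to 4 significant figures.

Δv₂ = 0.4820 km/s

The Hohmann ellipse has a_t = (r₁ + r₂)/2 = 59945 km.
Circular speed at r = 1.072×10^5 km: v_c = √(μ/r) = 0.8928 km/s.
Vis-viva on the transfer ellipse at r = 1.072×10^5 km gives v_t = √[μ(2/r − 1/a_t)] = 0.4108 km/s.
Δv₂ = |v_t − v_c| = |0.4108 − 0.8928| = 0.4820 km/s.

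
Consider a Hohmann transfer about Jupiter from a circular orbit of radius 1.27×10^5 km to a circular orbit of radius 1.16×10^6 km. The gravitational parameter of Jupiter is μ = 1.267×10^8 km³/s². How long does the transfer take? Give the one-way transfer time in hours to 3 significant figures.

t = 40.0 hours

Transfer-ellipse semi-major axis a_t = (r₁ + r₂)/2 = (1.270×10^5 + 1.160×10^6)/2 = 6.435×10^5 km.
Transfer time t = π√(a_t³/μ) = π√((6.435×10^5)³ / 1.267×10^8) = 1.441×10^5 s.
Converting: 1.441×10^5 s ÷ 3600 s/hour = 40.0 hours.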